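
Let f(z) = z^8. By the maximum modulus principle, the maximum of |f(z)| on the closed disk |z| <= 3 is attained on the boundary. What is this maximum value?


Step 1: On |z| = 3, |f(z)| = |z|^8 = 3^8
Step 2: By maximum modulus principle, maximum is on boundary.
Step 3: Maximum = 6561 = 6561

6561


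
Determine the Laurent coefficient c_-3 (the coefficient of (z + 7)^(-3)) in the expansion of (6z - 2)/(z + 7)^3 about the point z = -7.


Step 1: Write the numerator in powers of (z + 7): 6z - 2 = 6(z + 7) + (6*(-7) - 2) = 6(z + 7) - 44
Step 2: Divide by (z + 7)^3: f(z) = -44(z + 7)^(-3) + 6(z + 7)^(-2)
Step 3: This finite sum is the Laurent series of f about z = -7.
Step 4: Coefficient of (z + 7)^(-3) = 6*(-7) - 2 = -44

-44


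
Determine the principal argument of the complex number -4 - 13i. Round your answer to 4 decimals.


Step 1: z = -4 - 13i
Step 2: arg(z) = atan2(-13, -4)
Step 3: arg(z) = -1.8693

-1.8693


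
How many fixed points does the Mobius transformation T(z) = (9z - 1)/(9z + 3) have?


Step 1: Fixed points satisfy T(z) = z
Step 2: 9z^2 - 6z + 1 = 0
Step 3: Discriminant = (-6)^2 - 4*9*1 = 0
Step 4: Number of fixed points = 1

1


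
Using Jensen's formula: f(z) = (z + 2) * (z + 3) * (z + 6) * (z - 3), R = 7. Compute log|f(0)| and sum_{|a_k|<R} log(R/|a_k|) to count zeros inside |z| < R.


Jensen's formula: (1/2pi)*integral log|f(Re^it)|dt = log|f(0)| + sum_{|a_k|<R} log(R/|a_k|)
Step 1: f(0) = 2 * 3 * 6 * (-3) = -108
Step 2: log|f(0)| = log|-2| + log|-3| + log|-6| + log|3| = 4.6821
Step 3: Zeros inside |z| < 7: -2, -3, -6, 3
Step 4: Jensen sum = log(7/2) + log(7/3) + log(7/6) + log(7/3) = 3.1015
Step 5: n(R) = number of terms in the Jensen sum = count of zeros inside |z| < 7 = 4

4


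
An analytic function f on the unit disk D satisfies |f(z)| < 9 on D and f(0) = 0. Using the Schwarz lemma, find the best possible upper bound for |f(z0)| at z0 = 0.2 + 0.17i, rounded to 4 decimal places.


Step 1: g = f/9 maps D -> D with g(0) = 0, so by the Schwarz lemma |g(z)| <= |z|, i.e. |f(z)| <= 9|z|; this is sharp (f(z) = 9z).
Step 2: |z0|^2 = 0.2^2 + 0.17^2 = 0.0689
Step 3: |z0| = sqrt(0.0689) = 0.262488
Step 4: Best bound = 9 * |z0| = 9 * 0.262488 = 2.3624

2.3624


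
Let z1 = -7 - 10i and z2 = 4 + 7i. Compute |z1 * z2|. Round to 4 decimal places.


Step 1: |z1| = sqrt((-7)^2 + (-10)^2) = sqrt(149)
Step 2: |z2| = sqrt(4^2 + 7^2) = sqrt(65)
Step 3: |z1*z2| = |z1|*|z2| = sqrt(149) * sqrt(65) = sqrt(149 * 65) = sqrt(9685)
Step 4: = 98.4124

98.4124


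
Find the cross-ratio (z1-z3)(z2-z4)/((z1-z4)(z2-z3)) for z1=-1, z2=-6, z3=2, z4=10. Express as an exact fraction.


Step 1: (z1-z3)(z2-z4) = (-3) * (-16) = 48
Step 2: (z1-z4)(z2-z3) = (-11) * (-8) = 88
Step 3: Cross-ratio = 48/88 = 6/11

6/11


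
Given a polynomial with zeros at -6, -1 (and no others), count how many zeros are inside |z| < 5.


Step 1: Check each root:
  z = -6: |-6| = 6 >= 5
  z = -1: |-1| = 1 < 5
Step 2: Count = 1

1


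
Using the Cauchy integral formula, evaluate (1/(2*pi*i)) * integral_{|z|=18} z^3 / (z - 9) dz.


Step 1: f(z) = z^3, a = 9 is inside |z| = 18
Step 2: By Cauchy integral formula: (1/(2pi*i)) * integral = f(a)
Step 3: f(9) = 9^3 = 729

729


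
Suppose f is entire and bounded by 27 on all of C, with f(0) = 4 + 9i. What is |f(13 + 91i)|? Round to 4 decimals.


Step 1: By Liouville's theorem, a bounded entire function is constant.
Step 2: f(z) = f(0) = 4 + 9i for all z.
Step 3: |f(w)| = |4 + 9i| = sqrt(16 + 81)
Step 4: = 9.8489

9.8489


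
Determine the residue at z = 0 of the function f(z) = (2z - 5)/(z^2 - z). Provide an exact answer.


Step 1: Q(z) = z^2 - z = (z)(z - 1)
Step 2: Q'(z) = 2z - 1
Step 3: Q'(0) = -1, P(0) = -5
Step 4: Res = P(0)/Q'(0) = -5/(-1) = 5

5


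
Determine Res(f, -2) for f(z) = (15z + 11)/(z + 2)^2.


Step 1: Pole of order 2 at z = -2
Step 2: Res = lim d/dz [(z + 2)^2 * f(z)] as z -> -2
Step 3: (z + 2)^2 * f(z) = 15z + 11
Step 4: d/dz[15z + 11] = 15

15


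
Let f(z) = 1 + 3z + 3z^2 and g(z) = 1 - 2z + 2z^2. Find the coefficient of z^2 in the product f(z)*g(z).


Step 1: z^2 term in f*g comes from: (1)*(2z^2) + (3z)*(-2z) + (3z^2)*(1)
Step 2: = 2 - 6 + 3
Step 3: = -1

-1


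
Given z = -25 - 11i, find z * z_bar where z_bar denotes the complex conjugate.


Step 1: conj(z) = -25 + 11i
Step 2: z * conj(z) = (-25)^2 + (-11)^2
Step 3: = 625 + 121 = 746

746


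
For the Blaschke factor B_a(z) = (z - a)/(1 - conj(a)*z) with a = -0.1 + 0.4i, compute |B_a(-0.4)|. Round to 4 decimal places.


Step 1: Numerator z0 - a = -0.4 - (-0.1 + 0.4i) = -0.3 - 0.4i
Step 2: Denominator 1 - conj(a)*z0 = 1 - (-0.1 - 0.4i)*(-0.4) = 0.96 - 0.16i
Step 3: |z0 - a|^2 = (-0.3)^2 + (-0.4)^2 = 0.25; |1 - conj(a)*z0|^2 = 0.96^2 + (-0.16)^2 = 0.9472
Step 4: |B_a(-0.4)| = sqrt(0.25 / 0.9472) = sqrt(0.263936)
Step 5: = 0.5137

0.5137


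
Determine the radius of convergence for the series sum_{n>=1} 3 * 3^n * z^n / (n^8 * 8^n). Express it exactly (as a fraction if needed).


Step 1: General term a_n = 3 * 3^n / (n^8 * 8^n)
Step 2: By the root test, |a_n|^(1/n) = 3^(1/n) * 3 / (n^(8/n) * 8) -> 3/8 as n -> infinity (since 3^(1/n) -> 1 and n^(8/n) -> 1)
Step 3: R = 1/lim|a_n|^(1/n) = 8/3

8/3


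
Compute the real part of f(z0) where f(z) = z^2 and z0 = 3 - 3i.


Step 1: z0 = 3 - 3i
Step 2: z0^2 = 3^2 - (-3)^2 - 18i
Step 3: real part = 9 - 9 = 0

0


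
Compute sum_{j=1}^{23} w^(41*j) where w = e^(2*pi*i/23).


Step 1: The sum sum_{j=1}^{n} w^(k*j) equals n if n | k, else 0.
Step 2: Here n = 23, k = 41
Step 3: Does n divide k? 23 | 41 -> False
Step 4: Sum = 0

0


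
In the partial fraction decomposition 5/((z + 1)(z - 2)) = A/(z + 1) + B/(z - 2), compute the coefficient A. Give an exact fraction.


Step 1: Multiply both sides by (z + 1) and set z = -1
Step 2: A = 5 / (-1 - 2)
Step 3: A = 5 / (-3)
Step 4: A = -5/3

-5/3


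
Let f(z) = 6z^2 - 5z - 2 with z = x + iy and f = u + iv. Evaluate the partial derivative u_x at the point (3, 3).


Step 1: f(z) = 6(x+iy)^2 - 5(x+iy) - 2
Step 2: u = 6(x^2 - y^2) - 5x - 2
Step 3: u_x = 12x - 5
Step 4: At (3, 3): u_x = 36 - 5 = 31

31


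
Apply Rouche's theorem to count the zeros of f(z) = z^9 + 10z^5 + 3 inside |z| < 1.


Step 1: On |z| = 1 the three terms have sizes |z^9| = 1^9 = 1, |10z^5| = 10*1^5 = 10, |3| = 3
Step 2: The dominant term is g(z) = 10z^5; let h(z) = z^9 + 3 so f = g + h
Step 3: On |z| = 1: |g| = 10 and |h| <= 1 + 3 = 4
Step 4: Since 10 > 4, |h| < |g| on |z| = 1, so by Rouche f has the same number of zeros as g inside |z| < 1
Step 5: g(z) = 10z^5 has 5 zeros (at the origin, multiplicity 5) inside |z| < 1. Answer = 5

5


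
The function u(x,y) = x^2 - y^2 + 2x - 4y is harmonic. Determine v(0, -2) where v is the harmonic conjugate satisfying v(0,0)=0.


Step 1: v_x = -u_y = 2y + 4
Step 2: v_y = u_x = 2x + 2
Step 3: v = 2xy + 4x + 2y + C
Step 4: v(0,0) = 0 => C = 0
Step 5: v(0, -2) = -4

-4


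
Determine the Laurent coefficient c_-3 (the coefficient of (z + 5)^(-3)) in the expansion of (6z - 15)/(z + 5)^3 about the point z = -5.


Step 1: Write the numerator in powers of (z + 5): 6z - 15 = 6(z + 5) + (6*(-5) - 15) = 6(z + 5) - 45
Step 2: Divide by (z + 5)^3: f(z) = -45(z + 5)^(-3) + 6(z + 5)^(-2)
Step 3: This finite sum is the Laurent series of f about z = -5.
Step 4: Coefficient of (z + 5)^(-3) = 6*(-5) - 15 = -45

-45


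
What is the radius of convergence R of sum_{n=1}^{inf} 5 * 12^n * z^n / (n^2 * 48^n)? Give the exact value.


Step 1: General term a_n = 5 * 12^n / (n^2 * 48^n)
Step 2: By the root test, |a_n|^(1/n) = 5^(1/n) * 12 / (n^(2/n) * 48) -> 12/48 as n -> infinity (since 5^(1/n) -> 1 and n^(2/n) -> 1)
Step 3: R = 1/lim|a_n|^(1/n) = 48/12 = 4

4


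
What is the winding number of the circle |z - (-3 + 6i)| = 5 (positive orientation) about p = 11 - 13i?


Step 1: Center c = (-3, 6), radius = 5
Step 2: |p - c|^2 = 14^2 + (-19)^2 = 557
Step 3: r^2 = 25
Step 4: |p-c| > r so winding number = 0

0


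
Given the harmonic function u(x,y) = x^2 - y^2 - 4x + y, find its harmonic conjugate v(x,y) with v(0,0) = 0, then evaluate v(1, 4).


Step 1: v_x = -u_y = 2y - 1
Step 2: v_y = u_x = 2x - 4
Step 3: v = 2xy - x - 4y + C
Step 4: v(0,0) = 0 => C = 0
Step 5: v(1, 4) = -9

-9


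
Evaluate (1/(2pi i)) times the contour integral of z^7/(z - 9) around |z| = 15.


Step 1: f(z) = z^7, a = 9 is inside |z| = 15
Step 2: By Cauchy integral formula: (1/(2pi*i)) * integral = f(a)
Step 3: f(9) = 9^7 = 4782969

4782969


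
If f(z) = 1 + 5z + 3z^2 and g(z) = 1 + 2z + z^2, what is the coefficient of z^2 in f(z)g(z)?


Step 1: z^2 term in f*g comes from: (1)*(z^2) + (5z)*(2z) + (3z^2)*(1)
Step 2: = 1 + 10 + 3
Step 3: = 14

14


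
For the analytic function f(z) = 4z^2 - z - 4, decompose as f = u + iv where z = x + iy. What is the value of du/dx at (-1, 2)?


Step 1: f(z) = 4(x+iy)^2 - (x+iy) - 4
Step 2: u = 4(x^2 - y^2) - x - 4
Step 3: u_x = 8x - 1
Step 4: At (-1, 2): u_x = -8 - 1 = -9

-9


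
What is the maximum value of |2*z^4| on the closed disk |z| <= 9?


Step 1: On |z| = 9, |f(z)| = 2 * |z|^4 = 2 * 9^4
Step 2: By maximum modulus principle, maximum is on boundary.
Step 3: Maximum = 2 * 6561 = 13122

13122


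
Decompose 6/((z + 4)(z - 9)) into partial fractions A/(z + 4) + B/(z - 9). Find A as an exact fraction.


Step 1: Multiply both sides by (z + 4) and set z = -4
Step 2: A = 6 / (-4 - 9)
Step 3: A = 6 / (-13)
Step 4: A = -6/13

-6/13


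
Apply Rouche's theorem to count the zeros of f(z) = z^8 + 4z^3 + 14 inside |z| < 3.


Step 1: On |z| = 3 the three terms have sizes |z^8| = 3^8 = 6561, |4z^3| = 4*3^3 = 108, |14| = 14
Step 2: The dominant term is g(z) = z^8; let h(z) = 4z^3 + 14 so f = g + h
Step 3: On |z| = 3: |g| = 6561 and |h| <= 108 + 14 = 122
Step 4: Since 6561 > 122, |h| < |g| on |z| = 3, so by Rouche f has the same number of zeros as g inside |z| < 3
Step 5: g(z) = z^8 has 8 zeros (all at the origin) inside |z| < 3. Answer = 8

8


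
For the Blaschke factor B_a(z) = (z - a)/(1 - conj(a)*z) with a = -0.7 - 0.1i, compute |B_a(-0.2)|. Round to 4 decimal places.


Step 1: Numerator z0 - a = -0.2 - (-0.7 - 0.1i) = 0.5 + 0.1i
Step 2: Denominator 1 - conj(a)*z0 = 1 - (-0.7 + 0.1i)*(-0.2) = 0.86 + 0.02i
Step 3: |z0 - a|^2 = 0.5^2 + 0.1^2 = 0.26; |1 - conj(a)*z0|^2 = 0.86^2 + 0.02^2 = 0.74
Step 4: |B_a(-0.2)| = sqrt(0.26 / 0.74) = sqrt(0.351351)
Step 5: = 0.5927

0.5927


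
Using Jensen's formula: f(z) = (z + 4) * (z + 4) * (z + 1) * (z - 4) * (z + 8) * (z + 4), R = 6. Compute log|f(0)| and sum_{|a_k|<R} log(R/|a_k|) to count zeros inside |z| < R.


Jensen's formula: (1/2pi)*integral log|f(Re^it)|dt = log|f(0)| + sum_{|a_k|<R} log(R/|a_k|)
Step 1: f(0) = 4 * 4 * 1 * (-4) * 8 * 4 = -2048
Step 2: log|f(0)| = log|-4| + log|-4| + log|-1| + log|4| + log|-8| + log|-4| = 7.6246
Step 3: Zeros inside |z| < 6: -4, -4, -1, 4, -4
Step 4: Jensen sum = log(6/4) + log(6/4) + log(6/1) + log(6/4) + log(6/4) = 3.4136
Step 5: n(R) = number of terms in the Jensen sum = count of zeros inside |z| < 6 = 5

5


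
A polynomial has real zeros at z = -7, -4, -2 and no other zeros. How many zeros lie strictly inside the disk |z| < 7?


Step 1: Check each root:
  z = -7: |-7| = 7 >= 7
  z = -4: |-4| = 4 < 7
  z = -2: |-2| = 2 < 7
Step 2: Count = 2

2


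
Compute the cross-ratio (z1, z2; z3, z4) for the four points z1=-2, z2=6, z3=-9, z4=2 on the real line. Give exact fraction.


Step 1: (z1-z3)(z2-z4) = 7 * 4 = 28
Step 2: (z1-z4)(z2-z3) = (-4) * 15 = -60
Step 3: Cross-ratio = -28/60 = -7/15

-7/15


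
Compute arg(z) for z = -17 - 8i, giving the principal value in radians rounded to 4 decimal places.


Step 1: z = -17 - 8i
Step 2: arg(z) = atan2(-8, -17)
Step 3: arg(z) = -2.7018

-2.7018


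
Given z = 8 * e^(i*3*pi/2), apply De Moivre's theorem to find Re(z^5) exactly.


Step 1: By De Moivre's theorem, z^5 = 8^5 * e^(i*5*3*pi/2) = 32768 * (cos(15*pi/2) + i*sin(15*pi/2))
Step 2: |z|^5 = 8^5 = 32768
Step 3: Reduce the angle mod 2*pi: 15*pi/2 - 6*pi = 3*pi/2
Step 4: cos(3*pi/2) = 0
Step 5: Re(z^5) = 32768 * 0 = 0

0


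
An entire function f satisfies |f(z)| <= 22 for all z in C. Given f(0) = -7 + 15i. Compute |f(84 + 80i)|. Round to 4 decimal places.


Step 1: By Liouville's theorem, a bounded entire function is constant.
Step 2: f(z) = f(0) = -7 + 15i for all z.
Step 3: |f(w)| = |-7 + 15i| = sqrt(49 + 225)
Step 4: = 16.5529

16.5529


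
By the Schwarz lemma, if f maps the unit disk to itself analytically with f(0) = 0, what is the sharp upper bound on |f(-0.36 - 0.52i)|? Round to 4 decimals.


Step 1: Schwarz lemma: if f: D -> D is analytic with f(0) = 0, then |f(z)| <= |z| for all z in D, and this is sharp (f(z) = z).
Step 2: |z0|^2 = (-0.36)^2 + (-0.52)^2 = 0.4
Step 3: |z0| = sqrt(0.4) = 0.632456
Step 4: Best bound = |z0| = 0.6325

0.6325


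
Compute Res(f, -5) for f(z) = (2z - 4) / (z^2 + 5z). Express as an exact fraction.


Step 1: Q(z) = z^2 + 5z = (z + 5)(z)
Step 2: Q'(z) = 2z + 5
Step 3: Q'(-5) = -5, P(-5) = -14
Step 4: Res = P(-5)/Q'(-5) = -14/(-5) = 14/5

14/5


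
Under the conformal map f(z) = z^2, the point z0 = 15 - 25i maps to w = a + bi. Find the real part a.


Step 1: z0 = 15 - 25i
Step 2: z0^2 = 15^2 - (-25)^2 - 750i
Step 3: real part = 225 - 625 = -400

-400


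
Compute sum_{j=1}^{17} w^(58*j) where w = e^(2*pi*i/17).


Step 1: The sum sum_{j=1}^{n} w^(k*j) equals n if n | k, else 0.
Step 2: Here n = 17, k = 58
Step 3: Does n divide k? 17 | 58 -> False
Step 4: Sum = 0

0


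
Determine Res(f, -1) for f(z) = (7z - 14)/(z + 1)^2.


Step 1: Pole of order 2 at z = -1
Step 2: Res = lim d/dz [(z + 1)^2 * f(z)] as z -> -1
Step 3: (z + 1)^2 * f(z) = 7z - 14
Step 4: d/dz[7z - 14] = 7

7


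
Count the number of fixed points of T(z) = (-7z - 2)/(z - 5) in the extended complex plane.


Step 1: Fixed points satisfy T(z) = z
Step 2: z^2 + 2z + 2 = 0
Step 3: Discriminant = 2^2 - 4*1*2 = -4
Step 4: Number of fixed points = 2

2


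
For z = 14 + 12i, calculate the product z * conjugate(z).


Step 1: conj(z) = 14 - 12i
Step 2: z * conj(z) = 14^2 + 12^2
Step 3: = 196 + 144 = 340

340


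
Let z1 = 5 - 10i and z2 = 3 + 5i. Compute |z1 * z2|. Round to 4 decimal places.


Step 1: |z1| = sqrt(5^2 + (-10)^2) = sqrt(125)
Step 2: |z2| = sqrt(3^2 + 5^2) = sqrt(34)
Step 3: |z1*z2| = |z1|*|z2| = sqrt(125) * sqrt(34) = sqrt(125 * 34) = sqrt(4250)
Step 4: = 65.192

65.192


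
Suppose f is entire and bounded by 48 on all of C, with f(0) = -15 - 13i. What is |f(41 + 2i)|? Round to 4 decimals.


Step 1: By Liouville's theorem, a bounded entire function is constant.
Step 2: f(z) = f(0) = -15 - 13i for all z.
Step 3: |f(w)| = |-15 - 13i| = sqrt(225 + 169)
Step 4: = 19.8494

19.8494


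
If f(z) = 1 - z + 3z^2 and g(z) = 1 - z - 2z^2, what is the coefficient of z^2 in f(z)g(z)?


Step 1: z^2 term in f*g comes from: (1)*(-2z^2) + (-z)*(-z) + (3z^2)*(1)
Step 2: = -2 + 1 + 3
Step 3: = 2

2


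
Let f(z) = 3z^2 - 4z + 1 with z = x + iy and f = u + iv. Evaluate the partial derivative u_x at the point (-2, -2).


Step 1: f(z) = 3(x+iy)^2 - 4(x+iy) + 1
Step 2: u = 3(x^2 - y^2) - 4x + 1
Step 3: u_x = 6x - 4
Step 4: At (-2, -2): u_x = -12 - 4 = -16

-16


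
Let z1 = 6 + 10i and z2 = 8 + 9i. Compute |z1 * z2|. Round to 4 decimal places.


Step 1: |z1| = sqrt(6^2 + 10^2) = sqrt(136)
Step 2: |z2| = sqrt(8^2 + 9^2) = sqrt(145)
Step 3: |z1*z2| = |z1|*|z2| = sqrt(136) * sqrt(145) = sqrt(136 * 145) = sqrt(19720)
Step 4: = 140.4279

140.4279


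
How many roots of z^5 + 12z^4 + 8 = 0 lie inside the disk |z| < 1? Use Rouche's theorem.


Step 1: On |z| = 1 the three terms have sizes |z^5| = 1^5 = 1, |12z^4| = 12*1^4 = 12, |8| = 8
Step 2: The dominant term is g(z) = 12z^4; let h(z) = z^5 + 8 so f = g + h
Step 3: On |z| = 1: |g| = 12 and |h| <= 1 + 8 = 9
Step 4: Since 12 > 9, |h| < |g| on |z| = 1, so by Rouche f has the same number of zeros as g inside |z| < 1
Step 5: g(z) = 12z^4 has 4 zeros (at the origin, multiplicity 4) inside |z| < 1. Answer = 4

4


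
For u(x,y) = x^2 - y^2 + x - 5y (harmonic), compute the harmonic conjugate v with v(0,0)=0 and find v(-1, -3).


Step 1: v_x = -u_y = 2y + 5
Step 2: v_y = u_x = 2x + 1
Step 3: v = 2xy + 5x + y + C
Step 4: v(0,0) = 0 => C = 0
Step 5: v(-1, -3) = -2

-2


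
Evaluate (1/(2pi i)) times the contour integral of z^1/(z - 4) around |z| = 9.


Step 1: f(z) = z^1, a = 4 is inside |z| = 9
Step 2: By Cauchy integral formula: (1/(2pi*i)) * integral = f(a)
Step 3: f(4) = 4^1 = 4

4


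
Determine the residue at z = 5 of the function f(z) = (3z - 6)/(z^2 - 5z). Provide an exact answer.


Step 1: Q(z) = z^2 - 5z = (z - 5)(z)
Step 2: Q'(z) = 2z - 5
Step 3: Q'(5) = 5, P(5) = 9
Step 4: Res = P(5)/Q'(5) = 9/5 = 9/5

9/5


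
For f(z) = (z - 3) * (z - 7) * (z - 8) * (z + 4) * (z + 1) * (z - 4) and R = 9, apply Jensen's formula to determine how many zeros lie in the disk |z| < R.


Jensen's formula: (1/2pi)*integral log|f(Re^it)|dt = log|f(0)| + sum_{|a_k|<R} log(R/|a_k|)
Step 1: f(0) = (-3) * (-7) * (-8) * 4 * 1 * (-4) = 2688
Step 2: log|f(0)| = log|3| + log|7| + log|8| + log|-4| + log|-1| + log|4| = 7.8966
Step 3: Zeros inside |z| < 9: 3, 7, 8, -4, -1, 4
Step 4: Jensen sum = log(9/3) + log(9/7) + log(9/8) + log(9/4) + log(9/1) + log(9/4) = 5.2868
Step 5: n(R) = number of terms in the Jensen sum = count of zeros inside |z| < 9 = 6

6


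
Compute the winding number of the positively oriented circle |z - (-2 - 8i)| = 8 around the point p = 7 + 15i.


Step 1: Center c = (-2, -8), radius = 8
Step 2: |p - c|^2 = 9^2 + 23^2 = 610
Step 3: r^2 = 64
Step 4: |p-c| > r so winding number = 0

0


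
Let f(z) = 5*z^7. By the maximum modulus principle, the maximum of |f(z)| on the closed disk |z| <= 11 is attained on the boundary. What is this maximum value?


Step 1: On |z| = 11, |f(z)| = 5 * |z|^7 = 5 * 11^7
Step 2: By maximum modulus principle, maximum is on boundary.
Step 3: Maximum = 5 * 19487171 = 97435855

97435855


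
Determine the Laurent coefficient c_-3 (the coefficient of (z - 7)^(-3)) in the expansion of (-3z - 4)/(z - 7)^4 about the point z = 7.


Step 1: Write the numerator in powers of (z - 7): -3z - 4 = -3(z - 7) + (-3*7 - 4) = -3(z - 7) - 25
Step 2: Divide by (z - 7)^4: f(z) = -25(z - 7)^(-4) - 3(z - 7)^(-3)
Step 3: This finite sum is the Laurent series of f about z = 7.
Step 4: Coefficient of (z - 7)^(-3) = coefficient of (z - 7) in the re-centred numerator = -3

-3


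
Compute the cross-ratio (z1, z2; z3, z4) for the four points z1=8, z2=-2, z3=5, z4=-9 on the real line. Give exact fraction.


Step 1: (z1-z3)(z2-z4) = 3 * 7 = 21
Step 2: (z1-z4)(z2-z3) = 17 * (-7) = -119
Step 3: Cross-ratio = -21/119 = -3/17

-3/17


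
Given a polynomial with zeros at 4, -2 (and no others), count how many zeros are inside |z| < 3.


Step 1: Check each root:
  z = 4: |4| = 4 >= 3
  z = -2: |-2| = 2 < 3
Step 2: Count = 1

1


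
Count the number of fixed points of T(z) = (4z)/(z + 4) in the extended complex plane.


Step 1: Fixed points satisfy T(z) = z
Step 2: z^2 = 0
Step 3: Discriminant = 0^2 - 4*1*0 = 0
Step 4: Number of fixed points = 1

1


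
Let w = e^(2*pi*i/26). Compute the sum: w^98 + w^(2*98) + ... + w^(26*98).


Step 1: The sum sum_{j=1}^{n} w^(k*j) equals n if n | k, else 0.
Step 2: Here n = 26, k = 98
Step 3: Does n divide k? 26 | 98 -> False
Step 4: Sum = 0

0


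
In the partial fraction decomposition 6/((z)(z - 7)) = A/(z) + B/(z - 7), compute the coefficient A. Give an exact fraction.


Step 1: Multiply both sides by (z) and set z = 0
Step 2: A = 6 / (0 - 7)
Step 3: A = 6 / (-7)
Step 4: A = -6/7

-6/7


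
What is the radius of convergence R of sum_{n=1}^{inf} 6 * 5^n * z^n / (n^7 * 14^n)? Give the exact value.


Step 1: General term a_n = 6 * 5^n / (n^7 * 14^n)
Step 2: By the root test, |a_n|^(1/n) = 6^(1/n) * 5 / (n^(7/n) * 14) -> 5/14 as n -> infinity (since 6^(1/n) -> 1 and n^(7/n) -> 1)
Step 3: R = 1/lim|a_n|^(1/n) = 14/5

14/5


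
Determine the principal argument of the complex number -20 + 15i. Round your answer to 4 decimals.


Step 1: z = -20 + 15i
Step 2: arg(z) = atan2(15, -20)
Step 3: arg(z) = 2.4981

2.4981


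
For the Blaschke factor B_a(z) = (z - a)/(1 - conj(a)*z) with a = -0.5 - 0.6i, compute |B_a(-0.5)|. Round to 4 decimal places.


Step 1: Numerator z0 - a = -0.5 - (-0.5 - 0.6i) = 0 + 0.6i
Step 2: Denominator 1 - conj(a)*z0 = 1 - (-0.5 + 0.6i)*(-0.5) = 0.75 + 0.3i
Step 3: |z0 - a|^2 = 0^2 + 0.6^2 = 0.36; |1 - conj(a)*z0|^2 = 0.75^2 + 0.3^2 = 0.6525
Step 4: |B_a(-0.5)| = sqrt(0.36 / 0.6525) = sqrt(0.551724)
Step 5: = 0.7428

0.7428


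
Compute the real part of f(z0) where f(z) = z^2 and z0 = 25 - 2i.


Step 1: z0 = 25 - 2i
Step 2: z0^2 = 25^2 - (-2)^2 - 100i
Step 3: real part = 625 - 4 = 621

621


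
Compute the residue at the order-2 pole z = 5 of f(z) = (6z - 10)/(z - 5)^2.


Step 1: Pole of order 2 at z = 5
Step 2: Res = lim d/dz [(z - 5)^2 * f(z)] as z -> 5
Step 3: (z - 5)^2 * f(z) = 6z - 10
Step 4: d/dz[6z - 10] = 6

6


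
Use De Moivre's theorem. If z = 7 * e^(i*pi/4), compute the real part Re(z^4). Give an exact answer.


Step 1: By De Moivre's theorem, z^4 = 7^4 * e^(i*4*pi/4) = 2401 * (cos(pi) + i*sin(pi))
Step 2: |z|^4 = 7^4 = 2401
Step 3: The angle pi already lies in [0, 2*pi)
Step 4: cos(pi) = -1
Step 5: Re(z^4) = 2401 * (-1) = -2401

-2401


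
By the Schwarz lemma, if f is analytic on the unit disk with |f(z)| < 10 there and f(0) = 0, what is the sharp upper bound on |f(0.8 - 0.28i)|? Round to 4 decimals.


Step 1: g = f/10 maps D -> D with g(0) = 0, so by the Schwarz lemma |g(z)| <= |z|, i.e. |f(z)| <= 10|z|; this is sharp (f(z) = 10z).
Step 2: |z0|^2 = 0.8^2 + (-0.28)^2 = 0.7184
Step 3: |z0| = sqrt(0.7184) = 0.847585
Step 4: Best bound = 10 * |z0| = 10 * 0.847585 = 8.4758

8.4758


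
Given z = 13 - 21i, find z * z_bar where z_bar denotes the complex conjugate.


Step 1: conj(z) = 13 + 21i
Step 2: z * conj(z) = 13^2 + (-21)^2
Step 3: = 169 + 441 = 610

610


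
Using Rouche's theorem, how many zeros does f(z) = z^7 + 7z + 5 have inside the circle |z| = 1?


Step 1: On |z| = 1 the three terms have sizes |z^7| = 1^7 = 1, |7z| = 7*1 = 7, |5| = 5
Step 2: The dominant term is g(z) = 7z; let h(z) = z^7 + 5 so f = g + h
Step 3: On |z| = 1: |g| = 7 and |h| <= 1 + 5 = 6
Step 4: Since 7 > 6, |h| < |g| on |z| = 1, so by Rouche f has the same number of zeros as g inside |z| < 1
Step 5: g(z) = 7z has 1 zero (at the origin, multiplicity 1) inside |z| < 1. Answer = 1

1


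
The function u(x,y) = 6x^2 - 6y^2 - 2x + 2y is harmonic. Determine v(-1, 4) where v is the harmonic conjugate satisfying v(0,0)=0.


Step 1: v_x = -u_y = 12y - 2
Step 2: v_y = u_x = 12x - 2
Step 3: v = 12xy - 2x - 2y + C
Step 4: v(0,0) = 0 => C = 0
Step 5: v(-1, 4) = -54

-54


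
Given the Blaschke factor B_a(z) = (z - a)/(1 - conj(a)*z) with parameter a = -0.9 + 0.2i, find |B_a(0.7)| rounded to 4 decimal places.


Step 1: Numerator z0 - a = 0.7 - (-0.9 + 0.2i) = 1.6 - 0.2i
Step 2: Denominator 1 - conj(a)*z0 = 1 - (-0.9 - 0.2i)*0.7 = 1.63 + 0.14i
Step 3: |z0 - a|^2 = 1.6^2 + (-0.2)^2 = 2.6; |1 - conj(a)*z0|^2 = 1.63^2 + 0.14^2 = 2.6765
Step 4: |B_a(0.7)| = sqrt(2.6 / 2.6765) = sqrt(0.971418)
Step 5: = 0.9856

0.9856


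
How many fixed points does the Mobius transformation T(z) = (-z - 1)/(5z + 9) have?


Step 1: Fixed points satisfy T(z) = z
Step 2: 5z^2 + 10z + 1 = 0
Step 3: Discriminant = 10^2 - 4*5*1 = 80
Step 4: Number of fixed points = 2

2


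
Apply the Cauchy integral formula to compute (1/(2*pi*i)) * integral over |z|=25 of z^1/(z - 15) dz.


Step 1: f(z) = z^1, a = 15 is inside |z| = 25
Step 2: By Cauchy integral formula: (1/(2pi*i)) * integral = f(a)
Step 3: f(15) = 15^1 = 15

15


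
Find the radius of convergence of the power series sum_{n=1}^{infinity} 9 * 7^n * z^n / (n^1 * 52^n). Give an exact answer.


Step 1: General term a_n = 9 * 7^n / (n^1 * 52^n)
Step 2: By the root test, |a_n|^(1/n) = 9^(1/n) * 7 / (n^(1/n) * 52) -> 7/52 as n -> infinity (since 9^(1/n) -> 1 and n^(1/n) -> 1)
Step 3: R = 1/lim|a_n|^(1/n) = 52/7

52/7


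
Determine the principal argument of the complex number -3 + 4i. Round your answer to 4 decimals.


Step 1: z = -3 + 4i
Step 2: arg(z) = atan2(4, -3)
Step 3: arg(z) = 2.2143

2.2143


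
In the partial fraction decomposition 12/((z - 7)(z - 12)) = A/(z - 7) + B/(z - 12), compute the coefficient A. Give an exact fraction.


Step 1: Multiply both sides by (z - 7) and set z = 7
Step 2: A = 12 / (7 - 12)
Step 3: A = 12 / (-5)
Step 4: A = -12/5

-12/5


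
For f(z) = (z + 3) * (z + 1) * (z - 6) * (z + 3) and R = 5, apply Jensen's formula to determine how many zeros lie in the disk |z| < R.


Jensen's formula: (1/2pi)*integral log|f(Re^it)|dt = log|f(0)| + sum_{|a_k|<R} log(R/|a_k|)
Step 1: f(0) = 3 * 1 * (-6) * 3 = -54
Step 2: log|f(0)| = log|-3| + log|-1| + log|6| + log|-3| = 3.989
Step 3: Zeros inside |z| < 5: -3, -1, -3
Step 4: Jensen sum = log(5/3) + log(5/1) + log(5/3) = 2.6311
Step 5: n(R) = number of terms in the Jensen sum = count of zeros inside |z| < 5 = 3

3


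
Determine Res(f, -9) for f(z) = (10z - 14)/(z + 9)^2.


Step 1: Pole of order 2 at z = -9
Step 2: Res = lim d/dz [(z + 9)^2 * f(z)] as z -> -9
Step 3: (z + 9)^2 * f(z) = 10z - 14
Step 4: d/dz[10z - 14] = 10

10


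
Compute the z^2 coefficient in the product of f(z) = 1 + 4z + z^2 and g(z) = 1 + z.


Step 1: z^2 term in f*g comes from: (1)*(0) + (4z)*(z) + (z^2)*(1)
Step 2: = 0 + 4 + 1
Step 3: = 5

5


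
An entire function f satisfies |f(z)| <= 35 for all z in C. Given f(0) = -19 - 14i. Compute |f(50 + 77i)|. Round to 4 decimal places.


Step 1: By Liouville's theorem, a bounded entire function is constant.
Step 2: f(z) = f(0) = -19 - 14i for all z.
Step 3: |f(w)| = |-19 - 14i| = sqrt(361 + 196)
Step 4: = 23.6008

23.6008


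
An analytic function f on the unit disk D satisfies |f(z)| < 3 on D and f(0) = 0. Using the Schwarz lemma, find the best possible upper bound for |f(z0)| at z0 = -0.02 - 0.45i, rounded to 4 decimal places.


Step 1: g = f/3 maps D -> D with g(0) = 0, so by the Schwarz lemma |g(z)| <= |z|, i.e. |f(z)| <= 3|z|; this is sharp (f(z) = 3z).
Step 2: |z0|^2 = (-0.02)^2 + (-0.45)^2 = 0.2029
Step 3: |z0| = sqrt(0.2029) = 0.450444
Step 4: Best bound = 3 * |z0| = 3 * 0.450444 = 1.3513

1.3513


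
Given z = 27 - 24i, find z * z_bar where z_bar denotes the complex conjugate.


Step 1: conj(z) = 27 + 24i
Step 2: z * conj(z) = 27^2 + (-24)^2
Step 3: = 729 + 576 = 1305

1305


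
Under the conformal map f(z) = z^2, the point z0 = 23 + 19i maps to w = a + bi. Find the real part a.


Step 1: z0 = 23 + 19i
Step 2: z0^2 = 23^2 - 19^2 + 874i
Step 3: real part = 529 - 361 = 168

168


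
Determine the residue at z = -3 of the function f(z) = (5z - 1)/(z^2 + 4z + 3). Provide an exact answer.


Step 1: Q(z) = z^2 + 4z + 3 = (z + 3)(z + 1)
Step 2: Q'(z) = 2z + 4
Step 3: Q'(-3) = -2, P(-3) = -16
Step 4: Res = P(-3)/Q'(-3) = -16/(-2) = 8

8


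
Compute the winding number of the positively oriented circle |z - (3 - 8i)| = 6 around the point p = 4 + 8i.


Step 1: Center c = (3, -8), radius = 6
Step 2: |p - c|^2 = 1^2 + 16^2 = 257
Step 3: r^2 = 36
Step 4: |p-c| > r so winding number = 0

0


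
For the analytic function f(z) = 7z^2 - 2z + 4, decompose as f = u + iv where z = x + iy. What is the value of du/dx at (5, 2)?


Step 1: f(z) = 7(x+iy)^2 - 2(x+iy) + 4
Step 2: u = 7(x^2 - y^2) - 2x + 4
Step 3: u_x = 14x - 2
Step 4: At (5, 2): u_x = 70 - 2 = 68

68


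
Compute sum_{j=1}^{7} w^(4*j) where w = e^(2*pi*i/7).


Step 1: The sum sum_{j=1}^{n} w^(k*j) equals n if n | k, else 0.
Step 2: Here n = 7, k = 4
Step 3: Does n divide k? 7 | 4 -> False
Step 4: Sum = 0

0


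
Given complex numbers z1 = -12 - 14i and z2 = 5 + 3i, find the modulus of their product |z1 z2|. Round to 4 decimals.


Step 1: |z1| = sqrt((-12)^2 + (-14)^2) = sqrt(340)
Step 2: |z2| = sqrt(5^2 + 3^2) = sqrt(34)
Step 3: |z1*z2| = |z1|*|z2| = sqrt(340) * sqrt(34) = sqrt(340 * 34) = sqrt(11560)
Step 4: = 107.5174

107.5174


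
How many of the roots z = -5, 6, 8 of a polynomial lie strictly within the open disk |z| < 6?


Step 1: Check each root:
  z = -5: |-5| = 5 < 6
  z = 6: |6| = 6 >= 6
  z = 8: |8| = 8 >= 6
Step 2: Count = 1

1


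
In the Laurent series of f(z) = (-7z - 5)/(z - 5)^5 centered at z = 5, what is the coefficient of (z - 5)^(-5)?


Step 1: Write the numerator in powers of (z - 5): -7z - 5 = -7(z - 5) + (-7*5 - 5) = -7(z - 5) - 40
Step 2: Divide by (z - 5)^5: f(z) = -40(z - 5)^(-5) - 7(z - 5)^(-4)
Step 3: This finite sum is the Laurent series of f about z = 5.
Step 4: Coefficient of (z - 5)^(-5) = -7*5 - 5 = -40

-40


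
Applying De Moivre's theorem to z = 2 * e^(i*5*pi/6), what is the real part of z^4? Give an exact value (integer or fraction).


Step 1: By De Moivre's theorem, z^4 = 2^4 * e^(i*4*5*pi/6) = 16 * (cos(10*pi/3) + i*sin(10*pi/3))
Step 2: |z|^4 = 2^4 = 16
Step 3: Reduce the angle mod 2*pi: 10*pi/3 - 2*pi = 4*pi/3
Step 4: cos(4*pi/3) = -1/2
Step 5: Re(z^4) = 16 * (-1/2) = -8

-8


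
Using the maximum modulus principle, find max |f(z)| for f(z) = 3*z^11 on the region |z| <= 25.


Step 1: On |z| = 25, |f(z)| = 3 * |z|^11 = 3 * 25^11
Step 2: By maximum modulus principle, maximum is on boundary.
Step 3: Maximum = 3 * 2384185791015625 = 7152557373046875

7152557373046875


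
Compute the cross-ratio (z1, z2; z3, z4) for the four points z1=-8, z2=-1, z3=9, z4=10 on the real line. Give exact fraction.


Step 1: (z1-z3)(z2-z4) = (-17) * (-11) = 187
Step 2: (z1-z4)(z2-z3) = (-18) * (-10) = 180
Step 3: Cross-ratio = 187/180 = 187/180

187/180


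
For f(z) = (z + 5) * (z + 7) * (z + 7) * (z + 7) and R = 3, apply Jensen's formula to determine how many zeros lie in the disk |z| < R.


Jensen's formula: (1/2pi)*integral log|f(Re^it)|dt = log|f(0)| + sum_{|a_k|<R} log(R/|a_k|)
Step 1: f(0) = 5 * 7 * 7 * 7 = 1715
Step 2: log|f(0)| = log|-5| + log|-7| + log|-7| + log|-7| = 7.4472
Step 3: Zeros inside |z| < 3: none
Step 4: Jensen sum = (empty sum) = 0
Step 5: n(R) = number of terms in the Jensen sum = count of zeros inside |z| < 3 = 0

0


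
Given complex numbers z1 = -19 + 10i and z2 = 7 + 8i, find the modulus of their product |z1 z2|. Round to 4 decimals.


Step 1: |z1| = sqrt((-19)^2 + 10^2) = sqrt(461)
Step 2: |z2| = sqrt(7^2 + 8^2) = sqrt(113)
Step 3: |z1*z2| = |z1|*|z2| = sqrt(461) * sqrt(113) = sqrt(461 * 113) = sqrt(52093)
Step 4: = 228.2389

228.2389


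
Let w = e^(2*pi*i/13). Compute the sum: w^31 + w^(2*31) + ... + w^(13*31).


Step 1: The sum sum_{j=1}^{n} w^(k*j) equals n if n | k, else 0.
Step 2: Here n = 13, k = 31
Step 3: Does n divide k? 13 | 31 -> False
Step 4: Sum = 0

0


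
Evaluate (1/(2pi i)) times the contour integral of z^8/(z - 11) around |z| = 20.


Step 1: f(z) = z^8, a = 11 is inside |z| = 20
Step 2: By Cauchy integral formula: (1/(2pi*i)) * integral = f(a)
Step 3: f(11) = 11^8 = 214358881

214358881


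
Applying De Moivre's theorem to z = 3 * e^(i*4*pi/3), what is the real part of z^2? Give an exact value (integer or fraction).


Step 1: By De Moivre's theorem, z^2 = 3^2 * e^(i*2*4*pi/3) = 9 * (cos(8*pi/3) + i*sin(8*pi/3))
Step 2: |z|^2 = 3^2 = 9
Step 3: Reduce the angle mod 2*pi: 8*pi/3 - 2*pi = 2*pi/3
Step 4: cos(2*pi/3) = -1/2
Step 5: Re(z^2) = 9 * (-1/2) = -9/2

-9/2


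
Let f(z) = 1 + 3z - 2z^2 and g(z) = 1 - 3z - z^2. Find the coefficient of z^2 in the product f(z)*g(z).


Step 1: z^2 term in f*g comes from: (1)*(-z^2) + (3z)*(-3z) + (-2z^2)*(1)
Step 2: = -1 - 9 - 2
Step 3: = -12

-12


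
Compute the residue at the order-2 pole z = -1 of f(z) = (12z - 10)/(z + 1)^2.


Step 1: Pole of order 2 at z = -1
Step 2: Res = lim d/dz [(z + 1)^2 * f(z)] as z -> -1
Step 3: (z + 1)^2 * f(z) = 12z - 10
Step 4: d/dz[12z - 10] = 12

12


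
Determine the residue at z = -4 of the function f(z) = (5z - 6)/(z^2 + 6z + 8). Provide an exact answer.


Step 1: Q(z) = z^2 + 6z + 8 = (z + 4)(z + 2)
Step 2: Q'(z) = 2z + 6
Step 3: Q'(-4) = -2, P(-4) = -26
Step 4: Res = P(-4)/Q'(-4) = -26/(-2) = 13

13


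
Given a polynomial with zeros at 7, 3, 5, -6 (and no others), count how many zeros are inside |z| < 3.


Step 1: Check each root:
  z = 7: |7| = 7 >= 3
  z = 3: |3| = 3 >= 3
  z = 5: |5| = 5 >= 3
  z = -6: |-6| = 6 >= 3
Step 2: Count = 0

0


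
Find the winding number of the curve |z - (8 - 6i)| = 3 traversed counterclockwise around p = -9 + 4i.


Step 1: Center c = (8, -6), radius = 3
Step 2: |p - c|^2 = (-17)^2 + 10^2 = 389
Step 3: r^2 = 9
Step 4: |p-c| > r so winding number = 0

0


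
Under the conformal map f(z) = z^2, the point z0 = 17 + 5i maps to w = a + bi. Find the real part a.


Step 1: z0 = 17 + 5i
Step 2: z0^2 = 17^2 - 5^2 + 170i
Step 3: real part = 289 - 25 = 264

264


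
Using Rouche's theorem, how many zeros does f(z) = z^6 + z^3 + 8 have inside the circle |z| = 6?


Step 1: On |z| = 6 the three terms have sizes |z^6| = 6^6 = 46656, |z^3| = 6^3 = 216, |8| = 8
Step 2: The dominant term is g(z) = z^6; let h(z) = z^3 + 8 so f = g + h
Step 3: On |z| = 6: |g| = 46656 and |h| <= 216 + 8 = 224
Step 4: Since 46656 > 224, |h| < |g| on |z| = 6, so by Rouche f has the same number of zeros as g inside |z| < 6
Step 5: g(z) = z^6 has 6 zeros (all at the origin) inside |z| < 6. Answer = 6

6


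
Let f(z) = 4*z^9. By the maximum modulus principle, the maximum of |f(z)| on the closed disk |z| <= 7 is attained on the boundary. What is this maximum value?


Step 1: On |z| = 7, |f(z)| = 4 * |z|^9 = 4 * 7^9
Step 2: By maximum modulus principle, maximum is on boundary.
Step 3: Maximum = 4 * 40353607 = 161414428

161414428


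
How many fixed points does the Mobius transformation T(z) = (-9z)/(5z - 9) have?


Step 1: Fixed points satisfy T(z) = z
Step 2: 5z^2 = 0
Step 3: Discriminant = 0^2 - 4*5*0 = 0
Step 4: Number of fixed points = 1

1


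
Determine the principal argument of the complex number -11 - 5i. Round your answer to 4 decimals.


Step 1: z = -11 - 5i
Step 2: arg(z) = atan2(-5, -11)
Step 3: arg(z) = -2.715

-2.715


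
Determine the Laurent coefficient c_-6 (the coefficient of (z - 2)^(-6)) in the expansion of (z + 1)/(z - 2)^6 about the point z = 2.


Step 1: Write the numerator in powers of (z - 2): z + 1 = (z - 2) + (1*2 + 1) = (z - 2) + 3
Step 2: Divide by (z - 2)^6: f(z) = 3(z - 2)^(-6) + (z - 2)^(-5)
Step 3: This finite sum is the Laurent series of f about z = 2.
Step 4: Coefficient of (z - 2)^(-6) = 1*2 + 1 = 3

3


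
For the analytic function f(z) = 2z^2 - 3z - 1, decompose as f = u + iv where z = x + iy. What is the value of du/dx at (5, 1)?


Step 1: f(z) = 2(x+iy)^2 - 3(x+iy) - 1
Step 2: u = 2(x^2 - y^2) - 3x - 1
Step 3: u_x = 4x - 3
Step 4: At (5, 1): u_x = 20 - 3 = 17

17


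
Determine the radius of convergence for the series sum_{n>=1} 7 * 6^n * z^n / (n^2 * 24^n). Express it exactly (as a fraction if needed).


Step 1: General term a_n = 7 * 6^n / (n^2 * 24^n)
Step 2: By the root test, |a_n|^(1/n) = 7^(1/n) * 6 / (n^(2/n) * 24) -> 6/24 as n -> infinity (since 7^(1/n) -> 1 and n^(2/n) -> 1)
Step 3: R = 1/lim|a_n|^(1/n) = 24/6 = 4

4


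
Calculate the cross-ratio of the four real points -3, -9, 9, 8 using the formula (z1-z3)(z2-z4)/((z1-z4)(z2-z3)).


Step 1: (z1-z3)(z2-z4) = (-12) * (-17) = 204
Step 2: (z1-z4)(z2-z3) = (-11) * (-18) = 198
Step 3: Cross-ratio = 204/198 = 34/33

34/33


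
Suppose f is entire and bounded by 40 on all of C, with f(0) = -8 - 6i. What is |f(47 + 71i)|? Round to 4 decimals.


Step 1: By Liouville's theorem, a bounded entire function is constant.
Step 2: f(z) = f(0) = -8 - 6i for all z.
Step 3: |f(w)| = |-8 - 6i| = sqrt(64 + 36)
Step 4: = 10.0

10.0


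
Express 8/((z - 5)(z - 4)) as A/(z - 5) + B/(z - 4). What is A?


Step 1: Multiply both sides by (z - 5) and set z = 5
Step 2: A = 8 / (5 - 4)
Step 3: A = 8 / 1
Step 4: A = 8

8


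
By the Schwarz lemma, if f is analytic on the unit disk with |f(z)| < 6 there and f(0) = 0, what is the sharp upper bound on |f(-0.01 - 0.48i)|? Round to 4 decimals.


Step 1: g = f/6 maps D -> D with g(0) = 0, so by the Schwarz lemma |g(z)| <= |z|, i.e. |f(z)| <= 6|z|; this is sharp (f(z) = 6z).
Step 2: |z0|^2 = (-0.01)^2 + (-0.48)^2 = 0.2305
Step 3: |z0| = sqrt(0.2305) = 0.480104
Step 4: Best bound = 6 * |z0| = 6 * 0.480104 = 2.8806

2.8806


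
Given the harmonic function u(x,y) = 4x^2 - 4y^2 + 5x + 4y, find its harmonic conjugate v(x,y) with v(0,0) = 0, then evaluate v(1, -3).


Step 1: v_x = -u_y = 8y - 4
Step 2: v_y = u_x = 8x + 5
Step 3: v = 8xy - 4x + 5y + C
Step 4: v(0,0) = 0 => C = 0
Step 5: v(1, -3) = -43

-43


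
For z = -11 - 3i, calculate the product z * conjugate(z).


Step 1: conj(z) = -11 + 3i
Step 2: z * conj(z) = (-11)^2 + (-3)^2
Step 3: = 121 + 9 = 130

130


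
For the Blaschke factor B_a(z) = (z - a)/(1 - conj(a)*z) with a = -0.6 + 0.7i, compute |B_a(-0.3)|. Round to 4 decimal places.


Step 1: Numerator z0 - a = -0.3 - (-0.6 + 0.7i) = 0.3 - 0.7i
Step 2: Denominator 1 - conj(a)*z0 = 1 - (-0.6 - 0.7i)*(-0.3) = 0.82 - 0.21i
Step 3: |z0 - a|^2 = 0.3^2 + (-0.7)^2 = 0.58; |1 - conj(a)*z0|^2 = 0.82^2 + (-0.21)^2 = 0.7165
Step 4: |B_a(-0.3)| = sqrt(0.58 / 0.7165) = sqrt(0.809491)
Step 5: = 0.8997

0.8997


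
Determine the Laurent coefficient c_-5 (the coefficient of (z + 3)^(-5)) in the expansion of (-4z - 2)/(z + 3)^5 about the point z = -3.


Step 1: Write the numerator in powers of (z + 3): -4z - 2 = -4(z + 3) + (-4*(-3) - 2) = -4(z + 3) + 10
Step 2: Divide by (z + 3)^5: f(z) = 10(z + 3)^(-5) - 4(z + 3)^(-4)
Step 3: This finite sum is the Laurent series of f about z = -3.
Step 4: Coefficient of (z + 3)^(-5) = -4*(-3) - 2 = 10

10


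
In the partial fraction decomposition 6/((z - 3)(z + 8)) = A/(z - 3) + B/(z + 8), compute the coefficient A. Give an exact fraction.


Step 1: Multiply both sides by (z - 3) and set z = 3
Step 2: A = 6 / (3 + 8)
Step 3: A = 6 / 11
Step 4: A = 6/11

6/11


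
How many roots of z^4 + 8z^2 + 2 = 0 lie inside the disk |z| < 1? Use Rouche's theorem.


Step 1: On |z| = 1 the three terms have sizes |z^4| = 1^4 = 1, |8z^2| = 8*1^2 = 8, |2| = 2
Step 2: The dominant term is g(z) = 8z^2; let h(z) = z^4 + 2 so f = g + h
Step 3: On |z| = 1: |g| = 8 and |h| <= 1 + 2 = 3
Step 4: Since 8 > 3, |h| < |g| on |z| = 1, so by Rouche f has the same number of zeros as g inside |z| < 1
Step 5: g(z) = 8z^2 has 2 zeros (at the origin, multiplicity 2) inside |z| < 1. Answer = 2

2


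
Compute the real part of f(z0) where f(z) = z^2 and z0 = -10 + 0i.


Step 1: z0 = -10 + 0i
Step 2: z0^2 = (-10)^2 - 0^2 + 0i
Step 3: real part = 100 - 0 = 100

100


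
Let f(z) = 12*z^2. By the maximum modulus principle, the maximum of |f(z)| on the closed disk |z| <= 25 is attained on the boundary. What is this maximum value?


Step 1: On |z| = 25, |f(z)| = 12 * |z|^2 = 12 * 25^2
Step 2: By maximum modulus principle, maximum is on boundary.
Step 3: Maximum = 12 * 625 = 7500

7500


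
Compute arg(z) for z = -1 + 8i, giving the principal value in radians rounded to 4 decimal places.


Step 1: z = -1 + 8i
Step 2: arg(z) = atan2(8, -1)
Step 3: arg(z) = 1.6952

1.6952


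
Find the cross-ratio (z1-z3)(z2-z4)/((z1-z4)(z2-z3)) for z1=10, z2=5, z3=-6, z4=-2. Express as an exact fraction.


Step 1: (z1-z3)(z2-z4) = 16 * 7 = 112
Step 2: (z1-z4)(z2-z3) = 12 * 11 = 132
Step 3: Cross-ratio = 112/132 = 28/33

28/33


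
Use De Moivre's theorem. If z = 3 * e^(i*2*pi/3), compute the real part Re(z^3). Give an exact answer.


Step 1: By De Moivre's theorem, z^3 = 3^3 * e^(i*3*2*pi/3) = 27 * (cos(2*pi) + i*sin(2*pi))
Step 2: |z|^3 = 3^3 = 27
Step 3: Reduce the angle mod 2*pi: 2*pi - 2*pi = 0
Step 4: cos(0) = 1
Step 5: Re(z^3) = 27 * 1 = 27

27
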